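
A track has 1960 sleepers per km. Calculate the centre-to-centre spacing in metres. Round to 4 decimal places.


Spacing = 1000 m / number of sleepers
Spacing = 1000 / 1960
Spacing = 0.5102 m

0.5102


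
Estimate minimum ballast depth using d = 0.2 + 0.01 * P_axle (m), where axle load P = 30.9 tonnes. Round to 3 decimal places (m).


d = 0.2 + 0.01 * 30.9
d = 0.2 + 0.309
d = 0.509 m

0.509


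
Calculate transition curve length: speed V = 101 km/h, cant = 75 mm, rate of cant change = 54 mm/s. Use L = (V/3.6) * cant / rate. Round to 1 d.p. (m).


Convert speed: V = 101 / 3.6 = 28.0556 m/s
L = 28.0556 * 75 / 54
L = 2104.1667 / 54
L = 39.0 m

39.0


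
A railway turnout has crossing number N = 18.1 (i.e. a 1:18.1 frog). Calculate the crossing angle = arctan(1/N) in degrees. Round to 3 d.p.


1/N = 1/18.1 = 0.055249
angle = arctan(0.055249) = 0.055193 rad
angle = 0.055193 * 180/pi = 3.162 degrees

3.162


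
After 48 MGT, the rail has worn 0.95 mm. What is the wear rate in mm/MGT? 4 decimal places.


Wear rate = total wear / cumulative tonnage
Rate = 0.95 / 48
Rate = 0.0198 mm/MGT

0.0198


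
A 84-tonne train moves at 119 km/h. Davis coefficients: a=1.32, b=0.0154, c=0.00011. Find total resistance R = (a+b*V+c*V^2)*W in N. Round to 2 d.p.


b*V = 0.0154 * 119 = 1.8326
c*V^2 = 0.00011 * 14161 = 1.55771
R_per_t = 1.32 + 1.8326 + 1.55771 = 4.71031 N/t
R_total = 4.71031 * 84 = 395.67 N

395.67


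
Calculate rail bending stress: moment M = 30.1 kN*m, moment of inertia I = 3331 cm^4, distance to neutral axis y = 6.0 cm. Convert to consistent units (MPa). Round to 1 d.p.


Convert units:
M = 30.1 kN*m = 30100000 N*mm
y = 6.0 cm = 60 mm
I = 3331 cm^4 = 33310000 mm^4
sigma = 30100000 * 60 / 33310000
sigma = 54.2 MPa

54.2


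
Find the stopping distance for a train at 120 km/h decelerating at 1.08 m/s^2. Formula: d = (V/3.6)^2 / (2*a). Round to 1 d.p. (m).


Convert speed: V = 120 / 3.6 = 33.3333 m/s
V^2 = 1111.1111
d = 1111.1111 / (2 * 1.08)
d = 1111.1111 / 2.16
d = 514.4 m

514.4


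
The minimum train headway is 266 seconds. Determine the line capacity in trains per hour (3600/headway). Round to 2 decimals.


Capacity = 3600 / headway
Capacity = 3600 / 266
Capacity = 13.53 trains/hour

13.53


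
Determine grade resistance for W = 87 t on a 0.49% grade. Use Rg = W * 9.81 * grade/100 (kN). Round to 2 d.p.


Rg = W * 9.81 * grade / 100
Rg = 87 * 9.81 * 0.49 / 100
Rg = 853.47 * 0.0049
Rg = 4.18 kN

4.18


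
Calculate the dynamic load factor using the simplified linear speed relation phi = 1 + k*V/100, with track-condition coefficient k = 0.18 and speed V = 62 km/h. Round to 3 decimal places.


phi = 1 + k * V / 100
phi = 1 + 0.18 * 62 / 100
phi = 1 + 0.1116
phi = 1.112

1.112


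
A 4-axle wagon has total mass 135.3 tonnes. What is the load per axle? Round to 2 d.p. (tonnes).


Load per axle = total weight / number of axles
Load = 135.3 / 4
Load = 33.83 tonnes

33.83


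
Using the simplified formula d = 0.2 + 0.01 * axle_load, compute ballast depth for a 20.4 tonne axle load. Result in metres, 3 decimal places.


d = 0.2 + 0.01 * 20.4
d = 0.2 + 0.204
d = 0.404 m

0.404


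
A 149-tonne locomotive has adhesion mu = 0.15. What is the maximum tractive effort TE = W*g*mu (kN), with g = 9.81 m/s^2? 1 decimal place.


TE_max = W * g * mu
TE_max = 149 * 9.81 * 0.15
TE_max = 1461.69 * 0.15
TE_max = 219.3 kN

219.3


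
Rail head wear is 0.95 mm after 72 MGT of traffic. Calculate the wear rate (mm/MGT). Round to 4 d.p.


Wear rate = total wear / cumulative tonnage
Rate = 0.95 / 72
Rate = 0.0132 mm/MGT

0.0132


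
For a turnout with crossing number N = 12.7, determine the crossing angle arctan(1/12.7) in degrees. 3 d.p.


1/N = 1/12.7 = 0.07874
angle = arctan(0.07874) = 0.078578 rad
angle = 0.078578 * 180/pi = 4.502 degrees

4.502


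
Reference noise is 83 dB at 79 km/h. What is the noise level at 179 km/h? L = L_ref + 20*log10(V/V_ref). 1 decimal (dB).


V/V_ref = 179 / 79 = 2.265823
log10(2.265823) = 0.355226
20 * 0.355226 = 7.1045
L = 83 + 7.1045 = 90.1 dB

90.1


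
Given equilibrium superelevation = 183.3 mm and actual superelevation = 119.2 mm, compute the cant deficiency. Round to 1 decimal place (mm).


Cant deficiency = equilibrium cant - actual cant
CD = 183.3 - 119.2
CD = 64.1 mm

64.1


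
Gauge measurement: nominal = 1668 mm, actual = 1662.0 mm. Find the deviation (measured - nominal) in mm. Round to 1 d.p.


Deviation = measured - nominal
Deviation = 1662.0 - 1668
Deviation = -6.0 mm

-6.0


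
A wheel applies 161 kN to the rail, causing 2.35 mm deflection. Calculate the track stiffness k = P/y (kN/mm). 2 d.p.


Track stiffness k = P / y
k = 161 / 2.35
k = 68.51 kN/mm

68.51


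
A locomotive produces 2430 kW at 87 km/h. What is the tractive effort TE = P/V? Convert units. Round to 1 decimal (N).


Convert: P = 2430 kW = 2430000 W
V = 87 / 3.6 = 24.1667 m/s
TE = 2430000 / 24.1667
TE = 100551.7 N

100551.7


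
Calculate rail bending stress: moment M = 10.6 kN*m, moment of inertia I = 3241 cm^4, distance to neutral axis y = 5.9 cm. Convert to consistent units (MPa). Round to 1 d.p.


Convert units:
M = 10.6 kN*m = 10600000 N*mm
y = 5.9 cm = 59 mm
I = 3241 cm^4 = 32410000 mm^4
sigma = 10600000 * 59 / 32410000
sigma = 19.3 MPa

19.3


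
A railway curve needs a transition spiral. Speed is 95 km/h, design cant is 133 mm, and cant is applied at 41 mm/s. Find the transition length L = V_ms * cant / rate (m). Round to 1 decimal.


Convert speed: V = 95 / 3.6 = 26.3889 m/s
L = 26.3889 * 133 / 41
L = 3509.7222 / 41
L = 85.6 m

85.6


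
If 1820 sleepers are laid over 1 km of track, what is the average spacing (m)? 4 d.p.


Spacing = 1000 m / number of sleepers
Spacing = 1000 / 1820
Spacing = 0.5495 m

0.5495


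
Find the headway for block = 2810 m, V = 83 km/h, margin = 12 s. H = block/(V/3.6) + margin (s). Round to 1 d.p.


V = 83 / 3.6 = 23.0556 m/s
Block traversal time = 2810 / 23.0556 = 121.8795 s
Headway = 121.8795 + 12
Headway = 133.9 s

133.9


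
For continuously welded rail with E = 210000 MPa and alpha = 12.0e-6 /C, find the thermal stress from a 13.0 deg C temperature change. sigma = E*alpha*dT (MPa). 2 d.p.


sigma = E * alpha * dT
sigma = 210000 * 12.0e-6 * 13.0
sigma = 2.52 * 13.0
sigma = 32.76 MPa

32.76


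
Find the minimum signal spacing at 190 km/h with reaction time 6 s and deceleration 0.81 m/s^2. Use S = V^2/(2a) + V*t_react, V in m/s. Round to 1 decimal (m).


V = 190 / 3.6 = 52.7778 m/s
Braking distance = 52.7778^2 / (2*0.81) = 1719.4406 m
Sighting distance = 52.7778 * 6 = 316.6667 m
S = 1719.4406 + 316.6667 = 2036.1 m

2036.1


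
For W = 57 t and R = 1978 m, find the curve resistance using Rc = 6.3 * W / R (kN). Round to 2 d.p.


Rc = 6.3 * W / R
Rc = 6.3 * 57 / 1978
Rc = 359.1 / 1978
Rc = 0.18 kN

0.18


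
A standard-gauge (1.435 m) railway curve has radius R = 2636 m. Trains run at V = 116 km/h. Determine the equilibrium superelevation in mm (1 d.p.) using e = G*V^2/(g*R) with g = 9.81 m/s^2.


Convert speed: V = 116 / 3.6 = 32.2222 m/s
Apply formula: e = 1.435 * 32.2222^2 / (9.81 * 2636)
e = 1.435 * 1038.2716 / 25859.16
e = 0.057617 m = 57.6 mm

57.6


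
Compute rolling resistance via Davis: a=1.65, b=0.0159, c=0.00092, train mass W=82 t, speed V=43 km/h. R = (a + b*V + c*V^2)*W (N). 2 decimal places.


b*V = 0.0159 * 43 = 0.6837
c*V^2 = 0.00092 * 1849 = 1.70108
R_per_t = 1.65 + 0.6837 + 1.70108 = 4.03478 N/t
R_total = 4.03478 * 82 = 330.85 N

330.85


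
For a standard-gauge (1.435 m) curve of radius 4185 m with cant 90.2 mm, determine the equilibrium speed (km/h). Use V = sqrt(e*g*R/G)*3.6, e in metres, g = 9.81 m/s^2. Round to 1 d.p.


Convert cant: e = 90.2 mm = 0.0902 m
V_ms = sqrt(0.0902 * 9.81 * 4185 / 1.435)
V_ms = sqrt(2580.590571) = 50.7995 m/s
V = 50.7995 * 3.6 = 182.9 km/h

182.9


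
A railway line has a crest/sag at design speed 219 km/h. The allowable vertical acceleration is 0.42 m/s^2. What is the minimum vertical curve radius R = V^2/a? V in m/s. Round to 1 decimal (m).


Convert speed: V = 219 / 3.6 = 60.8333 m/s
V^2 = 3700.6944 m^2/s^2
R_v = 3700.6944 / 0.42
R_v = 8811.2 m

8811.2


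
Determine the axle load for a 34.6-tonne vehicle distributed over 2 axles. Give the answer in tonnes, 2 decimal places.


Load per axle = total weight / number of axles
Load = 34.6 / 2
Load = 17.30 tonnes

17.30


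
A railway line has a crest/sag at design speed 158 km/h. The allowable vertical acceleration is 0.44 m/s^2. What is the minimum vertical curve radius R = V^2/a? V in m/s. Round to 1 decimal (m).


Convert speed: V = 158 / 3.6 = 43.8889 m/s
V^2 = 1926.2346 m^2/s^2
R_v = 1926.2346 / 0.44
R_v = 4377.8 m

4377.8


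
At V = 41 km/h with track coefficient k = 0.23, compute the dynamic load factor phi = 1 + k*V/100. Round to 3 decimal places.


phi = 1 + k * V / 100
phi = 1 + 0.23 * 41 / 100
phi = 1 + 0.0943
phi = 1.094

1.094


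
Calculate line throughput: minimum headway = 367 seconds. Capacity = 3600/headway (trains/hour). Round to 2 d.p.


Capacity = 3600 / headway
Capacity = 3600 / 367
Capacity = 9.81 trains/hour

9.81


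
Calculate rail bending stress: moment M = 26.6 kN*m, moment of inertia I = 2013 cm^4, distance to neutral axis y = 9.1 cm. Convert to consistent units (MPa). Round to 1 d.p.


Convert units:
M = 26.6 kN*m = 26600000 N*mm
y = 9.1 cm = 91 mm
I = 2013 cm^4 = 20130000 mm^4
sigma = 26600000 * 91 / 20130000
sigma = 120.2 MPa

120.2


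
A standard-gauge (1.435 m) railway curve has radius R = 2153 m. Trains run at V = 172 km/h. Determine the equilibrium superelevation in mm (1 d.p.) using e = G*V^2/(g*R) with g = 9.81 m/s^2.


Convert speed: V = 172 / 3.6 = 47.7778 m/s
Apply formula: e = 1.435 * 47.7778^2 / (9.81 * 2153)
e = 1.435 * 2282.716 / 21120.93
e = 0.155092 m = 155.1 mm

155.1


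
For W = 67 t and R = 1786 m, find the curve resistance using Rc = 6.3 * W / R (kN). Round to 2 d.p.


Rc = 6.3 * W / R
Rc = 6.3 * 67 / 1786
Rc = 422.1 / 1786
Rc = 0.24 kN

0.24


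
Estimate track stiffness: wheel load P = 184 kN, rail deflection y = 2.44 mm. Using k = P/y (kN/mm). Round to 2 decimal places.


Track stiffness k = P / y
k = 184 / 2.44
k = 75.41 kN/mm

75.41


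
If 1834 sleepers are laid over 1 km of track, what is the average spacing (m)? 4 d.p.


Spacing = 1000 m / number of sleepers
Spacing = 1000 / 1834
Spacing = 0.5453 m

0.5453


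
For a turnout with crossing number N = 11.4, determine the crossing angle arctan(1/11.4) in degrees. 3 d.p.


1/N = 1/11.4 = 0.087719
angle = arctan(0.087719) = 0.087495 rad
angle = 0.087495 * 180/pi = 5.013 degrees

5.013


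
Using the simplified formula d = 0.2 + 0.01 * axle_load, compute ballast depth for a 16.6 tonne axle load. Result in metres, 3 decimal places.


d = 0.2 + 0.01 * 16.6
d = 0.2 + 0.166
d = 0.366 m

0.366


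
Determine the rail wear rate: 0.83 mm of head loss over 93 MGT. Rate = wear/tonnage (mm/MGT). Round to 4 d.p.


Wear rate = total wear / cumulative tonnage
Rate = 0.83 / 93
Rate = 0.0089 mm/MGT

0.0089


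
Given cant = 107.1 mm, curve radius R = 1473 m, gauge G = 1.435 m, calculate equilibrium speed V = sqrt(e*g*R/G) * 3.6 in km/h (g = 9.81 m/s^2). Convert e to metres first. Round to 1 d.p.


Convert cant: e = 107.1 mm = 0.1071 m
V_ms = sqrt(0.1071 * 9.81 * 1473 / 1.435)
V_ms = sqrt(1078.473117) = 32.8401 m/s
V = 32.8401 * 3.6 = 118.2 km/h

118.2


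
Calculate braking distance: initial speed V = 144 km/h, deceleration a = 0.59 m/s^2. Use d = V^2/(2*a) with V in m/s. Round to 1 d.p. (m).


Convert speed: V = 144 / 3.6 = 40.0 m/s
V^2 = 1600.0
d = 1600.0 / (2 * 0.59)
d = 1600.0 / 1.18
d = 1355.9 m

1355.9


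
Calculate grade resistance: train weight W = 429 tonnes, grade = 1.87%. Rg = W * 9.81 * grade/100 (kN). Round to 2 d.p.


Rg = W * 9.81 * grade / 100
Rg = 429 * 9.81 * 1.87 / 100
Rg = 4208.49 * 0.0187
Rg = 78.70 kN

78.70


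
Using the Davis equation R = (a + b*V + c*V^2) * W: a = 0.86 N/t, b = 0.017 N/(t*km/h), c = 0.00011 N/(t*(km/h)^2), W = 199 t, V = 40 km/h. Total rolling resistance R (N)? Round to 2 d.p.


b*V = 0.017 * 40 = 0.68
c*V^2 = 0.00011 * 1600 = 0.176
R_per_t = 0.86 + 0.68 + 0.176 = 1.716 N/t
R_total = 1.716 * 199 = 341.48 N

341.48


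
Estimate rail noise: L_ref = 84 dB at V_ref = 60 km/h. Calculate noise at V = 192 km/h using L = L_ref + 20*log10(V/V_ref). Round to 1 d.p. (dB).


V/V_ref = 192 / 60 = 3.2
log10(3.2) = 0.50515
20 * 0.50515 = 10.103
L = 84 + 10.103 = 94.1 dB

94.1


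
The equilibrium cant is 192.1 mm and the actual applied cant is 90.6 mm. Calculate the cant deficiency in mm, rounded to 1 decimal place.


Cant deficiency = equilibrium cant - actual cant
CD = 192.1 - 90.6
CD = 101.5 mm

101.5


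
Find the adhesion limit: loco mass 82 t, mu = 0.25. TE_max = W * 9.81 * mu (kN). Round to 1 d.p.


TE_max = W * g * mu
TE_max = 82 * 9.81 * 0.25
TE_max = 804.42 * 0.25
TE_max = 201.1 kN

201.1


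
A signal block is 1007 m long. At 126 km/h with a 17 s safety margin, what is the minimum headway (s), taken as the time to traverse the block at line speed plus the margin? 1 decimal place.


V = 126 / 3.6 = 35.0 m/s
Block traversal time = 1007 / 35.0 = 28.7714 s
Headway = 28.7714 + 17
Headway = 45.8 s

45.8


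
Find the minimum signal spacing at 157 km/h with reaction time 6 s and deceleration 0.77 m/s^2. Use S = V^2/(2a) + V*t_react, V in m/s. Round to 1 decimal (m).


V = 157 / 3.6 = 43.6111 m/s
Braking distance = 43.6111^2 / (2*0.77) = 1235.0188 m
Sighting distance = 43.6111 * 6 = 261.6667 m
S = 1235.0188 + 261.6667 = 1496.7 m

1496.7


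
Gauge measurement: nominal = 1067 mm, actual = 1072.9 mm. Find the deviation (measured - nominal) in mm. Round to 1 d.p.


Deviation = measured - nominal
Deviation = 1072.9 - 1067
Deviation = 5.9 mm

5.9


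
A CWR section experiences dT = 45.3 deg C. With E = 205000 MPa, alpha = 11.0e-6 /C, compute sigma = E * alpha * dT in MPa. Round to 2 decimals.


sigma = E * alpha * dT
sigma = 205000 * 11.0e-6 * 45.3
sigma = 2.255 * 45.3
sigma = 102.15 MPa

102.15


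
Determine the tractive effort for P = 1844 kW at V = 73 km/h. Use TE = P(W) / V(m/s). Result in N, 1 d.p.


Convert: P = 1844 kW = 1844000 W
V = 73 / 3.6 = 20.2778 m/s
TE = 1844000 / 20.2778
TE = 90937.0 N

90937.0


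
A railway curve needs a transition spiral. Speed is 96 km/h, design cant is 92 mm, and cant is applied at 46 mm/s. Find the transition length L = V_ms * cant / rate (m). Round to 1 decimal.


Convert speed: V = 96 / 3.6 = 26.6667 m/s
L = 26.6667 * 92 / 46
L = 2453.3333 / 46
L = 53.3 m

53.3


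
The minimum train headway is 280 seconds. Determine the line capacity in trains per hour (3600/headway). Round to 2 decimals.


Capacity = 3600 / headway
Capacity = 3600 / 280
Capacity = 12.86 trains/hour

12.86


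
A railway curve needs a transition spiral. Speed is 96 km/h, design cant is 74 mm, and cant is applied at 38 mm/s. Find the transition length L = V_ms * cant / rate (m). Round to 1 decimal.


Convert speed: V = 96 / 3.6 = 26.6667 m/s
L = 26.6667 * 74 / 38
L = 1973.3333 / 38
L = 51.9 m

51.9


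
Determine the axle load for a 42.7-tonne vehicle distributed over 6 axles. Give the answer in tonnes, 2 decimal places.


Load per axle = total weight / number of axles
Load = 42.7 / 6
Load = 7.12 tonnes

7.12


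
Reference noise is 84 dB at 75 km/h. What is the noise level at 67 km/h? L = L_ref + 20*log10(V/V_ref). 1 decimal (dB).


V/V_ref = 67 / 75 = 0.893333
log10(0.893333) = -0.048986
20 * -0.048986 = -0.9797
L = 84 + -0.9797 = 83.0 dB

83.0


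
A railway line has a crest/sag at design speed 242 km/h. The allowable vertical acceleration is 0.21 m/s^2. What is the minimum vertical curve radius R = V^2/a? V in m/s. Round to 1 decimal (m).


Convert speed: V = 242 / 3.6 = 67.2222 m/s
V^2 = 4518.8272 m^2/s^2
R_v = 4518.8272 / 0.21
R_v = 21518.2 m

21518.2


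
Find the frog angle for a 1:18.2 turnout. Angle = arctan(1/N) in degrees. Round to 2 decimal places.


1/N = 1/18.2 = 0.054945
angle = arctan(0.054945) = 0.05489 rad
angle = 0.05489 * 180/pi = 3.14 degrees

3.14


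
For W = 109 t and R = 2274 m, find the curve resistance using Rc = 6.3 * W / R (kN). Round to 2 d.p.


Rc = 6.3 * W / R
Rc = 6.3 * 109 / 2274
Rc = 686.7 / 2274
Rc = 0.30 kN

0.30


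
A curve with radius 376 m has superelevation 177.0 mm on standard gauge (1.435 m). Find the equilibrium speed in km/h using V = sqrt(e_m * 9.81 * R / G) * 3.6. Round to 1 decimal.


Convert cant: e = 177.0 mm = 0.1770 m
V_ms = sqrt(0.1770 * 9.81 * 376 / 1.435)
V_ms = sqrt(454.96524) = 21.3299 m/s
V = 21.3299 * 3.6 = 76.8 km/h

76.8


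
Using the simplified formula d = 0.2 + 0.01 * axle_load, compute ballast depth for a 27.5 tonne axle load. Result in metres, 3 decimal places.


d = 0.2 + 0.01 * 27.5
d = 0.2 + 0.275
d = 0.475 m

0.475


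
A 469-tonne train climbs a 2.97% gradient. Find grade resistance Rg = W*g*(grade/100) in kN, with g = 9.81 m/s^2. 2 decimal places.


Rg = W * 9.81 * grade / 100
Rg = 469 * 9.81 * 2.97 / 100
Rg = 4600.89 * 0.0297
Rg = 136.65 kN

136.65


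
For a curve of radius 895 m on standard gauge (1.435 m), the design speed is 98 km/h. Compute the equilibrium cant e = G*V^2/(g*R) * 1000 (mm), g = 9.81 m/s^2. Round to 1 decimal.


Convert speed: V = 98 / 3.6 = 27.2222 m/s
Apply formula: e = 1.435 * 27.2222^2 / (9.81 * 895)
e = 1.435 * 741.0494 / 8779.95
e = 0.121118 m = 121.1 mm

121.1


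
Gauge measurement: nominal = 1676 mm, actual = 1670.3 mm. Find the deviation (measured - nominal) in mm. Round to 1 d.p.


Deviation = measured - nominal
Deviation = 1670.3 - 1676
Deviation = -5.7 mm

-5.7


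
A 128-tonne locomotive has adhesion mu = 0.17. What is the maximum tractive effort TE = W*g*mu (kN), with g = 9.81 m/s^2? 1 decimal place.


TE_max = W * g * mu
TE_max = 128 * 9.81 * 0.17
TE_max = 1255.68 * 0.17
TE_max = 213.5 kN

213.5


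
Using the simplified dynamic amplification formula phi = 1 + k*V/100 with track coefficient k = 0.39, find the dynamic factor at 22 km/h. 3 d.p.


phi = 1 + k * V / 100
phi = 1 + 0.39 * 22 / 100
phi = 1 + 0.0858
phi = 1.086

1.086


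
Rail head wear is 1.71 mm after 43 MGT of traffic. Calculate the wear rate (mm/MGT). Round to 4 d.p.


Wear rate = total wear / cumulative tonnage
Rate = 1.71 / 43
Rate = 0.0398 mm/MGT

0.0398


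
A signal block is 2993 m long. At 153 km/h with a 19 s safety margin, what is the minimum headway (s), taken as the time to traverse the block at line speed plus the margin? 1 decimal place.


V = 153 / 3.6 = 42.5 m/s
Block traversal time = 2993 / 42.5 = 70.4235 s
Headway = 70.4235 + 19
Headway = 89.4 s

89.4


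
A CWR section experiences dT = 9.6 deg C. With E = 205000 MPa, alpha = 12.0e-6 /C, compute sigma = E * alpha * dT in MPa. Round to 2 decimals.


sigma = E * alpha * dT
sigma = 205000 * 12.0e-6 * 9.6
sigma = 2.46 * 9.6
sigma = 23.62 MPa

23.62


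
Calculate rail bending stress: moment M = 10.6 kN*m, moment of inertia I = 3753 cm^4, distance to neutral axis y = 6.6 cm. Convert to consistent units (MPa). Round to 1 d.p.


Convert units:
M = 10.6 kN*m = 10600000 N*mm
y = 6.6 cm = 66 mm
I = 3753 cm^4 = 37530000 mm^4
sigma = 10600000 * 66 / 37530000
sigma = 18.6 MPa

18.6


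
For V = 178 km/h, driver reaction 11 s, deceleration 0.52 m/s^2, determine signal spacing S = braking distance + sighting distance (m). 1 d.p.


V = 178 / 3.6 = 49.4444 m/s
Braking distance = 49.4444^2 / (2*0.52) = 2350.7241 m
Sighting distance = 49.4444 * 11 = 543.8889 m
S = 2350.7241 + 543.8889 = 2894.6 m

2894.6


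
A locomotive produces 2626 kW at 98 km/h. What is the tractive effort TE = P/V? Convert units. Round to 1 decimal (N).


Convert: P = 2626 kW = 2626000 W
V = 98 / 3.6 = 27.2222 m/s
TE = 2626000 / 27.2222
TE = 96465.3 N

96465.3


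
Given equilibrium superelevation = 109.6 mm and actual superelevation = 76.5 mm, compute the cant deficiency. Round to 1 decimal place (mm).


Cant deficiency = equilibrium cant - actual cant
CD = 109.6 - 76.5
CD = 33.1 mm

33.1


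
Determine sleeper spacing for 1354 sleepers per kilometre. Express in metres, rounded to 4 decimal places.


Spacing = 1000 m / number of sleepers
Spacing = 1000 / 1354
Spacing = 0.7386 m

0.7386


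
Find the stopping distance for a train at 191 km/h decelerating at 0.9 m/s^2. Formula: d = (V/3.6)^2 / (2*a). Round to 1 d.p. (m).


Convert speed: V = 191 / 3.6 = 53.0556 m/s
V^2 = 2814.892
d = 2814.892 / (2 * 0.9)
d = 2814.892 / 1.8
d = 1563.8 m

1563.8


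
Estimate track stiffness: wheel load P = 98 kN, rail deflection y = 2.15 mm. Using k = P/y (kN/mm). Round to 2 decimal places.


Track stiffness k = P / y
k = 98 / 2.15
k = 45.58 kN/mm

45.58


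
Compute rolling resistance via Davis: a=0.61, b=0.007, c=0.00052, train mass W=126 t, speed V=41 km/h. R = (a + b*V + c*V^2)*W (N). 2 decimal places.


b*V = 0.007 * 41 = 0.287
c*V^2 = 0.00052 * 1681 = 0.87412
R_per_t = 0.61 + 0.287 + 0.87412 = 1.77112 N/t
R_total = 1.77112 * 126 = 223.16 N

223.16


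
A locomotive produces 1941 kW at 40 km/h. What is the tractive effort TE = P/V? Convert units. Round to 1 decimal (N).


Convert: P = 1941 kW = 1941000 W
V = 40 / 3.6 = 11.1111 m/s
TE = 1941000 / 11.1111
TE = 174690.0 N

174690.0


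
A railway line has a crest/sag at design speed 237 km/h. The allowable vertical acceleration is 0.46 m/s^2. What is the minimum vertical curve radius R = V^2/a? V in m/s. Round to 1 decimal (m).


Convert speed: V = 237 / 3.6 = 65.8333 m/s
V^2 = 4334.0278 m^2/s^2
R_v = 4334.0278 / 0.46
R_v = 9421.8 m

9421.8


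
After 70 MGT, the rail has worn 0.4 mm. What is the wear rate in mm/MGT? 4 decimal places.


Wear rate = total wear / cumulative tonnage
Rate = 0.4 / 70
Rate = 0.0057 mm/MGT

0.0057


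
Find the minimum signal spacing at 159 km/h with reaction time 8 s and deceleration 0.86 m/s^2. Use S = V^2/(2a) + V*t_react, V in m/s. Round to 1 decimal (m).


V = 159 / 3.6 = 44.1667 m/s
Braking distance = 44.1667^2 / (2*0.86) = 1134.1247 m
Sighting distance = 44.1667 * 8 = 353.3333 m
S = 1134.1247 + 353.3333 = 1487.5 m

1487.5


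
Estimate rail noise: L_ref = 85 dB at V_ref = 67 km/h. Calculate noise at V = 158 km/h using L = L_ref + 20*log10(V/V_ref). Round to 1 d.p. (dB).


V/V_ref = 158 / 67 = 2.358209
log10(2.358209) = 0.372582
20 * 0.372582 = 7.4516
L = 85 + 7.4516 = 92.5 dB

92.5


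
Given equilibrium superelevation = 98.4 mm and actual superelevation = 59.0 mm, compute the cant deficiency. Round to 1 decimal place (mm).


Cant deficiency = equilibrium cant - actual cant
CD = 98.4 - 59.0
CD = 39.4 mm

39.4


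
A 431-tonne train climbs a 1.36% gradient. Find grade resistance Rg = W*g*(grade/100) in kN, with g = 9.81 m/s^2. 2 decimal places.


Rg = W * 9.81 * grade / 100
Rg = 431 * 9.81 * 1.36 / 100
Rg = 4228.11 * 0.0136
Rg = 57.50 kN

57.50


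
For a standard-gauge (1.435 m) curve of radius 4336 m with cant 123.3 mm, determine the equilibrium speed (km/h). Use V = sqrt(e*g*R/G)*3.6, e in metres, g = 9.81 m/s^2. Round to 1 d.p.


Convert cant: e = 123.3 mm = 0.1233 m
V_ms = sqrt(0.1233 * 9.81 * 4336 / 1.435)
V_ms = sqrt(3654.849148) = 60.4553 m/s
V = 60.4553 * 3.6 = 217.6 km/h

217.6


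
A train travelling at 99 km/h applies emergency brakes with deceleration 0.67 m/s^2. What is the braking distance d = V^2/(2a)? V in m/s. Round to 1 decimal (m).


Convert speed: V = 99 / 3.6 = 27.5 m/s
V^2 = 756.25
d = 756.25 / (2 * 0.67)
d = 756.25 / 1.34
d = 564.4 m

564.4


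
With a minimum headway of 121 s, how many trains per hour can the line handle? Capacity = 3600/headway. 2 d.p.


Capacity = 3600 / headway
Capacity = 3600 / 121
Capacity = 29.75 trains/hour

29.75


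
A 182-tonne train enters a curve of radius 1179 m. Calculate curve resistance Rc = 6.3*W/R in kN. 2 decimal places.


Rc = 6.3 * W / R
Rc = 6.3 * 182 / 1179
Rc = 1146.6 / 1179
Rc = 0.97 kN

0.97


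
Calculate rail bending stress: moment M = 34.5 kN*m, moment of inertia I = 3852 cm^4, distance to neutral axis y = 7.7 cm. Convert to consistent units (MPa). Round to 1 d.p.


Convert units:
M = 34.5 kN*m = 34500000 N*mm
y = 7.7 cm = 77 mm
I = 3852 cm^4 = 38520000 mm^4
sigma = 34500000 * 77 / 38520000
sigma = 69.0 MPa

69.0


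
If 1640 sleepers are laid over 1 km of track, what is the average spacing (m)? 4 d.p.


Spacing = 1000 m / number of sleepers
Spacing = 1000 / 1640
Spacing = 0.6098 m

0.6098


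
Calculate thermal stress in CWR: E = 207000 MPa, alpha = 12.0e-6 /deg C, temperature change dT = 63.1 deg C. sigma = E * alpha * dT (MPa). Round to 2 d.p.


sigma = E * alpha * dT
sigma = 207000 * 12.0e-6 * 63.1
sigma = 2.484 * 63.1
sigma = 156.74 MPa

156.74


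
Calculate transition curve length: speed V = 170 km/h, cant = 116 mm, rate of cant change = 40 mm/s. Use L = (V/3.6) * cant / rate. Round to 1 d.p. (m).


Convert speed: V = 170 / 3.6 = 47.2222 m/s
L = 47.2222 * 116 / 40
L = 5477.7778 / 40
L = 136.9 m

136.9


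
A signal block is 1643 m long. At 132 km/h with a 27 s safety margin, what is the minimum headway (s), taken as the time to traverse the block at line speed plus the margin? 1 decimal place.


V = 132 / 3.6 = 36.6667 m/s
Block traversal time = 1643 / 36.6667 = 44.8091 s
Headway = 44.8091 + 27
Headway = 71.8 s

71.8


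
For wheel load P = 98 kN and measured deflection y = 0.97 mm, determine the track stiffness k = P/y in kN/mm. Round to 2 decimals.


Track stiffness k = P / y
k = 98 / 0.97
k = 101.03 kN/mm

101.03


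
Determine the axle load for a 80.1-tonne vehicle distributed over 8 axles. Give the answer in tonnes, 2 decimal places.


Load per axle = total weight / number of axles
Load = 80.1 / 8
Load = 10.01 tonnes

10.01


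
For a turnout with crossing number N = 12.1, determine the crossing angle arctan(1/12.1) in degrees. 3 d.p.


1/N = 1/12.1 = 0.082645
angle = arctan(0.082645) = 0.082457 rad
angle = 0.082457 * 180/pi = 4.724 degrees

4.724


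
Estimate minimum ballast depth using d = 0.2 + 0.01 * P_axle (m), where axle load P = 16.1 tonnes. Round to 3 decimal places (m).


d = 0.2 + 0.01 * 16.1
d = 0.2 + 0.161
d = 0.361 m

0.361


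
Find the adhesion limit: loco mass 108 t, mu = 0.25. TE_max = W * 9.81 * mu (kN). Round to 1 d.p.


TE_max = W * g * mu
TE_max = 108 * 9.81 * 0.25
TE_max = 1059.48 * 0.25
TE_max = 264.9 kN

264.9


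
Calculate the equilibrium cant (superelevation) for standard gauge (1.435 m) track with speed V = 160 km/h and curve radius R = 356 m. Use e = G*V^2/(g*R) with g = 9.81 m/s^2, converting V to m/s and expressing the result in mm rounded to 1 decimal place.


Convert speed: V = 160 / 3.6 = 44.4444 m/s
Apply formula: e = 1.435 * 44.4444^2 / (9.81 * 356)
e = 1.435 * 1975.3086 / 3492.36
e = 0.811648 m = 811.6 mm

811.6


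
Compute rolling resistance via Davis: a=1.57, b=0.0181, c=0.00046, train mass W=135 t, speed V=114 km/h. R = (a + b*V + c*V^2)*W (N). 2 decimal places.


b*V = 0.0181 * 114 = 2.0634
c*V^2 = 0.00046 * 12996 = 5.97816
R_per_t = 1.57 + 2.0634 + 5.97816 = 9.61156 N/t
R_total = 9.61156 * 135 = 1297.56 N

1297.56


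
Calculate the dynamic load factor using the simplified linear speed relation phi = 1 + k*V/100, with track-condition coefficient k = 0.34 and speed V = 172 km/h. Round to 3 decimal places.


phi = 1 + k * V / 100
phi = 1 + 0.34 * 172 / 100
phi = 1 + 0.5848
phi = 1.585

1.585


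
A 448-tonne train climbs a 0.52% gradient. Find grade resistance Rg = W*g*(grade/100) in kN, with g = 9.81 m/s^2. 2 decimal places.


Rg = W * 9.81 * grade / 100
Rg = 448 * 9.81 * 0.52 / 100
Rg = 4394.88 * 0.0052
Rg = 22.85 kN

22.85


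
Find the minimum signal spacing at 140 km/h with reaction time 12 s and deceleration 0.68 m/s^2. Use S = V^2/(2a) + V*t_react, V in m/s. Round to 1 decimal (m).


V = 140 / 3.6 = 38.8889 m/s
Braking distance = 38.8889^2 / (2*0.68) = 1112.0189 m
Sighting distance = 38.8889 * 12 = 466.6667 m
S = 1112.0189 + 466.6667 = 1578.7 m

1578.7


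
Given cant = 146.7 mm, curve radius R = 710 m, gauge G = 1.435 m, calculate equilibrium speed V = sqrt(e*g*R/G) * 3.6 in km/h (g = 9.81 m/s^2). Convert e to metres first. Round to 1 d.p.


Convert cant: e = 146.7 mm = 0.1467 m
V_ms = sqrt(0.1467 * 9.81 * 710 / 1.435)
V_ms = sqrt(712.04193) = 26.6841 m/s
V = 26.6841 * 3.6 = 96.1 km/h

96.1


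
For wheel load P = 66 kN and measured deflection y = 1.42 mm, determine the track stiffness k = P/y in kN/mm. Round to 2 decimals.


Track stiffness k = P / y
k = 66 / 1.42
k = 46.48 kN/mm

46.48


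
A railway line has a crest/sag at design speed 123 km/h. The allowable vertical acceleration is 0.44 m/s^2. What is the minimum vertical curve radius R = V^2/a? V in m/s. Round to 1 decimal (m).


Convert speed: V = 123 / 3.6 = 34.1667 m/s
V^2 = 1167.3611 m^2/s^2
R_v = 1167.3611 / 0.44
R_v = 2653.1 m

2653.1


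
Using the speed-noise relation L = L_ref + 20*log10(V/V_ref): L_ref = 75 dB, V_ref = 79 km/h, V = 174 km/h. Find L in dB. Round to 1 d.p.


V/V_ref = 174 / 79 = 2.202532
log10(2.202532) = 0.342922
20 * 0.342922 = 6.8584
L = 75 + 6.8584 = 81.9 dB

81.9


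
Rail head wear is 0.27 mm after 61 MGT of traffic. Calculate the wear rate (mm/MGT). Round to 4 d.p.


Wear rate = total wear / cumulative tonnage
Rate = 0.27 / 61
Rate = 0.0044 mm/MGT

0.0044


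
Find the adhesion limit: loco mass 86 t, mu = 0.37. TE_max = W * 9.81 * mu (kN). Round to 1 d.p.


TE_max = W * g * mu
TE_max = 86 * 9.81 * 0.37
TE_max = 843.66 * 0.37
TE_max = 312.2 kN

312.2


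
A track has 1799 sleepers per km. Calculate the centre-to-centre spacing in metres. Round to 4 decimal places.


Spacing = 1000 m / number of sleepers
Spacing = 1000 / 1799
Spacing = 0.5559 m

0.5559


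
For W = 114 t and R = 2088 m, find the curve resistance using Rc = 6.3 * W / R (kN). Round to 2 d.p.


Rc = 6.3 * W / R
Rc = 6.3 * 114 / 2088
Rc = 718.2 / 2088
Rc = 0.34 kN

0.34


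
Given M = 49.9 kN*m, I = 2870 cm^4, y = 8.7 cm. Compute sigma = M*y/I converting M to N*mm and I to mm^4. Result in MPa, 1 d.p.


Convert units:
M = 49.9 kN*m = 49900000 N*mm
y = 8.7 cm = 87 mm
I = 2870 cm^4 = 28700000 mm^4
sigma = 49900000 * 87 / 28700000
sigma = 151.3 MPa

151.3


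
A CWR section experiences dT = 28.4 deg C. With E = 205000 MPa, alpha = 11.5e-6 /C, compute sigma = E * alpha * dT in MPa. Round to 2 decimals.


sigma = E * alpha * dT
sigma = 205000 * 11.5e-6 * 28.4
sigma = 2.3575 * 28.4
sigma = 66.95 MPa

66.95


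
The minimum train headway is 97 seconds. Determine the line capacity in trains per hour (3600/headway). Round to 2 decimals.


Capacity = 3600 / headway
Capacity = 3600 / 97
Capacity = 37.11 trains/hour

37.11


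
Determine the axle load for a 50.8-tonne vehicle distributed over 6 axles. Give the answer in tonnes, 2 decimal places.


Load per axle = total weight / number of axles
Load = 50.8 / 6
Load = 8.47 tonnes

8.47


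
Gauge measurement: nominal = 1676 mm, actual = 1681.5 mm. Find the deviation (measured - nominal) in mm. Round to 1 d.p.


Deviation = measured - nominal
Deviation = 1681.5 - 1676
Deviation = 5.5 mm

5.5


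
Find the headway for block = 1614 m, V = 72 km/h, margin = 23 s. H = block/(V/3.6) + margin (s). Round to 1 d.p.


V = 72 / 3.6 = 20.0 m/s
Block traversal time = 1614 / 20.0 = 80.7 s
Headway = 80.7 + 23
Headway = 103.7 s

103.7


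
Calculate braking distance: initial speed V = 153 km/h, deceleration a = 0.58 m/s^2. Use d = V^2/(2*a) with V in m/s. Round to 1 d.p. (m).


Convert speed: V = 153 / 3.6 = 42.5 m/s
V^2 = 1806.25
d = 1806.25 / (2 * 0.58)
d = 1806.25 / 1.16
d = 1557.1 m

1557.1


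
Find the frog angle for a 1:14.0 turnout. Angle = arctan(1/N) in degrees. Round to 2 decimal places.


1/N = 1/14.0 = 0.071429
angle = arctan(0.071429) = 0.071307 rad
angle = 0.071307 * 180/pi = 4.09 degrees

4.09


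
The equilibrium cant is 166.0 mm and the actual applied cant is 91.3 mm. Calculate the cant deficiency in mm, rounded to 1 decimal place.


Cant deficiency = equilibrium cant - actual cant
CD = 166.0 - 91.3
CD = 74.7 mm

74.7


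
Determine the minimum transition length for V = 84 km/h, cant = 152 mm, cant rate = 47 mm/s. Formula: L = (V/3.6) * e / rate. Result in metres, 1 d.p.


Convert speed: V = 84 / 3.6 = 23.3333 m/s
L = 23.3333 * 152 / 47
L = 3546.6667 / 47
L = 75.5 m

75.5


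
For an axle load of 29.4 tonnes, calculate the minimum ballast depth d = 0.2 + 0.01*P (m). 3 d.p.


d = 0.2 + 0.01 * 29.4
d = 0.2 + 0.294
d = 0.494 m

0.494


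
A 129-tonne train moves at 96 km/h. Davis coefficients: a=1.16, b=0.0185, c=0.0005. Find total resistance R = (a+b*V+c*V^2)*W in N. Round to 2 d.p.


b*V = 0.0185 * 96 = 1.776
c*V^2 = 0.0005 * 9216 = 4.608
R_per_t = 1.16 + 1.776 + 4.608 = 7.544 N/t
R_total = 7.544 * 129 = 973.18 N

973.18


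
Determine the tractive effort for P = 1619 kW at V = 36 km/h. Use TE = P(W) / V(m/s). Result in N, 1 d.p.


Convert: P = 1619 kW = 1619000 W
V = 36 / 3.6 = 10.0 m/s
TE = 1619000 / 10.0
TE = 161900.0 N

161900.0


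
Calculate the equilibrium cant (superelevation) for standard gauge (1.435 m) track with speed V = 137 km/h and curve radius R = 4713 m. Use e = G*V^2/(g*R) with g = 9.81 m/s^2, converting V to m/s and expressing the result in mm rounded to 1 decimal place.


Convert speed: V = 137 / 3.6 = 38.0556 m/s
Apply formula: e = 1.435 * 38.0556^2 / (9.81 * 4713)
e = 1.435 * 1448.2253 / 46234.53
e = 0.044949 m = 44.9 mm

44.9


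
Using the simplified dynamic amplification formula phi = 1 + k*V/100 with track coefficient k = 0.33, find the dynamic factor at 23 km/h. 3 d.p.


phi = 1 + k * V / 100
phi = 1 + 0.33 * 23 / 100
phi = 1 + 0.0759
phi = 1.076

1.076


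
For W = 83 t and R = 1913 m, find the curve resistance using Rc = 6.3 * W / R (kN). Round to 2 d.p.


Rc = 6.3 * W / R
Rc = 6.3 * 83 / 1913
Rc = 522.9 / 1913
Rc = 0.27 kN

0.27


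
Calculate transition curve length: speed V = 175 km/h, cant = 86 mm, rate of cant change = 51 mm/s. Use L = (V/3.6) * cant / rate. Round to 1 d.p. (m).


Convert speed: V = 175 / 3.6 = 48.6111 m/s
L = 48.6111 * 86 / 51
L = 4180.5556 / 51
L = 82.0 m

82.0


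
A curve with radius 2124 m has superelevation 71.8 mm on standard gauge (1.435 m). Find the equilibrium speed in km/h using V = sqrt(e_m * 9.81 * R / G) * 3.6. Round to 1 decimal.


Convert cant: e = 71.8 mm = 0.0718 m
V_ms = sqrt(0.0718 * 9.81 * 2124 / 1.435)
V_ms = sqrt(1042.548008) = 32.2885 m/s
V = 32.2885 * 3.6 = 116.2 km/h

116.2


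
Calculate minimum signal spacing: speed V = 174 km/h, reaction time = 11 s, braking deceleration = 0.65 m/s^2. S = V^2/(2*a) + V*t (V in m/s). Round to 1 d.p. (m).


V = 174 / 3.6 = 48.3333 m/s
Braking distance = 48.3333^2 / (2*0.65) = 1797.0085 m
Sighting distance = 48.3333 * 11 = 531.6667 m
S = 1797.0085 + 531.6667 = 2328.7 m

2328.7


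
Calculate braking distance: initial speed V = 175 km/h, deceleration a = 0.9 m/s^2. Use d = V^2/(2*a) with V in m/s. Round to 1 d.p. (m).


Convert speed: V = 175 / 3.6 = 48.6111 m/s
V^2 = 2363.0401
d = 2363.0401 / (2 * 0.9)
d = 2363.0401 / 1.8
d = 1312.8 m

1312.8


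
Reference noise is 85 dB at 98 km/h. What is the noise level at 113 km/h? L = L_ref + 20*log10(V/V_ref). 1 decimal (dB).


V/V_ref = 113 / 98 = 1.153061
log10(1.153061) = 0.061852
20 * 0.061852 = 1.237
L = 85 + 1.237 = 86.2 dB

86.2


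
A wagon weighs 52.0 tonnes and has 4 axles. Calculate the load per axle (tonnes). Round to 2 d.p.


Load per axle = total weight / number of axles
Load = 52.0 / 4
Load = 13.00 tonnes

13.00


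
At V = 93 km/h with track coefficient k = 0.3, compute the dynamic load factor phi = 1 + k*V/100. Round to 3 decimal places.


phi = 1 + k * V / 100
phi = 1 + 0.3 * 93 / 100
phi = 1 + 0.279
phi = 1.279

1.279


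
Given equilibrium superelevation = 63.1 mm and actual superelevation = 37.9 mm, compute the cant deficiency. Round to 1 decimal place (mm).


Cant deficiency = equilibrium cant - actual cant
CD = 63.1 - 37.9
CD = 25.2 mm

25.2


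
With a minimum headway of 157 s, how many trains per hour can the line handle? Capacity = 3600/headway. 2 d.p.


Capacity = 3600 / headway
Capacity = 3600 / 157
Capacity = 22.93 trains/hour

22.93


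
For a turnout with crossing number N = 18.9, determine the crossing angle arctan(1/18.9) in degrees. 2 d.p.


1/N = 1/18.9 = 0.05291
angle = arctan(0.05291) = 0.052861 rad
angle = 0.052861 * 180/pi = 3.03 degrees

3.03


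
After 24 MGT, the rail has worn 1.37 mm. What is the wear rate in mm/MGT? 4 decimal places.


Wear rate = total wear / cumulative tonnage
Rate = 1.37 / 24
Rate = 0.0571 mm/MGT

0.0571


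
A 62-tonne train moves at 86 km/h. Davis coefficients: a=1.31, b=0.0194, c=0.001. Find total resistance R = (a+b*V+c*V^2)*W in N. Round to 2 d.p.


b*V = 0.0194 * 86 = 1.6684
c*V^2 = 0.001 * 7396 = 7.396
R_per_t = 1.31 + 1.6684 + 7.396 = 10.3744 N/t
R_total = 10.3744 * 62 = 643.21 N

643.21


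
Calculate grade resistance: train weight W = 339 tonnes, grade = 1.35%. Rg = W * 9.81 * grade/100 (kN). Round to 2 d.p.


Rg = W * 9.81 * grade / 100
Rg = 339 * 9.81 * 1.35 / 100
Rg = 3325.59 * 0.0135
Rg = 44.90 kN

44.90


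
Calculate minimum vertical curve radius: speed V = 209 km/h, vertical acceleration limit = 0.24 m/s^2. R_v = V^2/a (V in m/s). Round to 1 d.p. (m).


Convert speed: V = 209 / 3.6 = 58.0556 m/s
V^2 = 3370.4475 m^2/s^2
R_v = 3370.4475 / 0.24
R_v = 14043.5 m

14043.5


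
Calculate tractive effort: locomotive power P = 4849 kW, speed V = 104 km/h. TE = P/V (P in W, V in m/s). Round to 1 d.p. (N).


Convert: P = 4849 kW = 4849000 W
V = 104 / 3.6 = 28.8889 m/s
TE = 4849000 / 28.8889
TE = 167850.0 N

167850.0


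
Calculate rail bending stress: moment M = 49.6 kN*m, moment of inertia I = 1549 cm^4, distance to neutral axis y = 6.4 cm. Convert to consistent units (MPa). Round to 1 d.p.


Convert units:
M = 49.6 kN*m = 49600000 N*mm
y = 6.4 cm = 64 mm
I = 1549 cm^4 = 15490000 mm^4
sigma = 49600000 * 64 / 15490000
sigma = 204.9 MPa

204.9


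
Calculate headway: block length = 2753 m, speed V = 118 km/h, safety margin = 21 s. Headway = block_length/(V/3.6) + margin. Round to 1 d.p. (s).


V = 118 / 3.6 = 32.7778 m/s
Block traversal time = 2753 / 32.7778 = 83.9898 s
Headway = 83.9898 + 21
Headway = 105.0 s

105.0


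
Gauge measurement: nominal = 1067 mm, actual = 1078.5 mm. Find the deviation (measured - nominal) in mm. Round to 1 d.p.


Deviation = measured - nominal
Deviation = 1078.5 - 1067
Deviation = 11.5 mm

11.5


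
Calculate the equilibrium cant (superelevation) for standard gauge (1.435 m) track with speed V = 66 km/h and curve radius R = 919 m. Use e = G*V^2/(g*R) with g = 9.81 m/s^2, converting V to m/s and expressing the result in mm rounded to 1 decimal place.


Convert speed: V = 66 / 3.6 = 18.3333 m/s
Apply formula: e = 1.435 * 18.3333^2 / (9.81 * 919)
e = 1.435 * 336.1111 / 9015.39
e = 0.0535 m = 53.5 mm

53.5


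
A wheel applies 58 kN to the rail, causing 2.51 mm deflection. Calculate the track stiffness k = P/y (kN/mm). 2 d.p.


Track stiffness k = P / y
k = 58 / 2.51
k = 23.11 kN/mm

23.11


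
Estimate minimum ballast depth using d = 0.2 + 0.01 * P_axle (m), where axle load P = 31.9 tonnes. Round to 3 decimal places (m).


d = 0.2 + 0.01 * 31.9
d = 0.2 + 0.319
d = 0.519 m

0.519


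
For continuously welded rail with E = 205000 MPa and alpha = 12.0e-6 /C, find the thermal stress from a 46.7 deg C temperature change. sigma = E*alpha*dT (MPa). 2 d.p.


sigma = E * alpha * dT
sigma = 205000 * 12.0e-6 * 46.7
sigma = 2.46 * 46.7
sigma = 114.88 MPa

114.88
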